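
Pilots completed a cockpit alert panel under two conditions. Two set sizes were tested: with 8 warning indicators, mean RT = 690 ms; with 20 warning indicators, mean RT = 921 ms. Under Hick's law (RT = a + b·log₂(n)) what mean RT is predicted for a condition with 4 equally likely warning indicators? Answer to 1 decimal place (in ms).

515.3 ms

Solve the two-equation system in a and b:
  b = (921 − 690) / (log₂ 20 − log₂ 8) = 231 / (4.3219 − 3) = 174.745 ms/bit
  a = 690 − 174.745 × 3 = 165.766 ms
Then RT(4) = 165.766 + 174.745 × log₂ 4 = 165.766 + 174.745 × 2 ≈ 515.255 ms.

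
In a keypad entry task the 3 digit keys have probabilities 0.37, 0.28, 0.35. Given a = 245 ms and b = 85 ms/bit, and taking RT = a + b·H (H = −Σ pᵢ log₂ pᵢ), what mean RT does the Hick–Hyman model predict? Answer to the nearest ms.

H = 0.37·log₂(1/0.37) + 0.28·log₂(1/0.28) + 0.35·log₂(1/0.35) = 1.5751 bits.
RT = 245 + 85 × 1.5751 = 378.88 ms.

379 ms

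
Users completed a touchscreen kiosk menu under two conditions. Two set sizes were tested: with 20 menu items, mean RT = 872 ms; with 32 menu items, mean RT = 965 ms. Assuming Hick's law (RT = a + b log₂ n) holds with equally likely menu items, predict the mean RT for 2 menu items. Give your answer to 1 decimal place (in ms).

Solve the two-equation system in a and b:
  b = (965 − 872) / (log₂ 32 − log₂ 20) = 93 / (5 − 4.3219) = 137.154 ms/bit
  a = 872 − 137.154 × 4.3219 = 279.232 ms
Then RT(2) = 279.232 + 137.154 × log₂ 2 = 279.232 + 137.154 × 1 ≈ 416.386 ms.

416.4 ms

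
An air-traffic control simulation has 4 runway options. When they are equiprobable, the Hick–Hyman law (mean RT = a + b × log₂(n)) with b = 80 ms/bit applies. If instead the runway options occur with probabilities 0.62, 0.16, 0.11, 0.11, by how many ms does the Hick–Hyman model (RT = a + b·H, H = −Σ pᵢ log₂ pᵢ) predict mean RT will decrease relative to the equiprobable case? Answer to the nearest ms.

Equiprobable entropy H₀ = log₂ 4 = 2.0000 bits.
Skewed entropy H = −Σ pᵢ log₂ pᵢ = 1.5512 bits.
ΔRT = b·(H₀ − H) = 80 × 0.4488 = 35.91 ms.

36 ms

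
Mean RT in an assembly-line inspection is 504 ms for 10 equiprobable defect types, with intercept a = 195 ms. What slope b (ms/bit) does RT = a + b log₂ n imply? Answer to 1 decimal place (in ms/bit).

93.0 ms/bit

b = (504 − 195) / log₂(10) = 309 / 3.3219 = 93.018 ms/bit.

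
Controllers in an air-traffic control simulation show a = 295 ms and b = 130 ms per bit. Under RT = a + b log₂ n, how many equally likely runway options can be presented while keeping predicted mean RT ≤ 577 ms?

4

Information budget: (577 − 295)/130 = 2.1692 bits, so n ≤ 2^2.1692 = 4.498 → at most 4.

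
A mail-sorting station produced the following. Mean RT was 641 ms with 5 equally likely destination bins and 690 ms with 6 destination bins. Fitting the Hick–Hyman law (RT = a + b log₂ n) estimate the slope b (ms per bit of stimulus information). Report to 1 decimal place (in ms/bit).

186.3 ms/bit

Slope: b = (690 − 641) / (log₂ 6 − log₂ 5) = 49/0.2630 = 186.287 ms/bit.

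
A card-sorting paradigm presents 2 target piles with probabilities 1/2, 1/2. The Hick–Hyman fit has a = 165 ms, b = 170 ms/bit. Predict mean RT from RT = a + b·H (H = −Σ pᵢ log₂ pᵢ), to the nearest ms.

335 ms

Each term −pᵢ log₂ pᵢ: 0.5·1 + 0.5·1; summed, H = 1.000 bits.
Mean RT = a + bH = 165 + 170·1.000 = 335.00 ms.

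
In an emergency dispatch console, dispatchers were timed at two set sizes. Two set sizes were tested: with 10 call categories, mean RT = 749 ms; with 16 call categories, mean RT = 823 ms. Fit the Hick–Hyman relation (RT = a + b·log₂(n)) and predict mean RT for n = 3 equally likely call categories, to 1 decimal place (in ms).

Solve the two-equation system in a and b:
  b = (823 − 749) / (log₂ 16 − log₂ 10) = 74 / (4 − 3.3219) = 109.133 ms/bit
  a = 749 − 109.133 × 3.3219 = 386.468 ms
Then RT(3) = 386.468 + 109.133 × log₂ 3 = 386.468 + 109.133 × 1.5850 ≈ 559.440 ms.

559.4 ms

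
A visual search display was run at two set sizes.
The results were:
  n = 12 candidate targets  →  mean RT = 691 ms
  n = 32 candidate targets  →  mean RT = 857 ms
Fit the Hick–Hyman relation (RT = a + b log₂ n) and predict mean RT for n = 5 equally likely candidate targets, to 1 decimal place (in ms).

Solve the two-equation system in a and b:
  b = (857 − 691) / (log₂ 32 − log₂ 12) = 166 / (5 − 3.5850) = 117.311 ms/bit
  a = 691 − 117.311 × 3.5850 = 270.443 ms
Then RT(5) = 270.443 + 117.311 × log₂ 5 = 270.443 + 117.311 × 2.3219 ≈ 542.832 ms.

542.8 ms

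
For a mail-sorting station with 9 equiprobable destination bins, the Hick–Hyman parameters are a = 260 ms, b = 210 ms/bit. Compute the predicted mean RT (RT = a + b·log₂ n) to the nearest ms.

926 ms

log₂(9) = 3.1699 bits, so RT = 260 + 210 × 3.1699 ≈ 925.684 ms.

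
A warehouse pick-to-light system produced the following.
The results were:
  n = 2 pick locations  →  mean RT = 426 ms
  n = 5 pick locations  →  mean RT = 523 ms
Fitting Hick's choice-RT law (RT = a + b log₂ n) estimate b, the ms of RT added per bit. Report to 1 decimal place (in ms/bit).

b = (RT₂ − RT₁)/(log₂ n₂ − log₂ n₁) = (523 − 426)/(2.3219 − 1) = 73.378 ms/bit.

73.4 ms/bit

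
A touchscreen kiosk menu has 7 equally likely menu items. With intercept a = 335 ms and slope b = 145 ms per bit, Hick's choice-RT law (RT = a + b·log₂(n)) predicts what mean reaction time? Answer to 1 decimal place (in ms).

log₂(7) = 2.8074 bits, so RT = 335 + 145 × 2.8074 ≈ 742.066 ms.

742.1 ms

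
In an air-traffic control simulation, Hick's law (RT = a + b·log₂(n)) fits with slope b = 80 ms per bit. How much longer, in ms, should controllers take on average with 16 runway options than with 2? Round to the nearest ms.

240 ms

Only the slope matters, since a is common to both: ΔRT = b·log₂(n₂/n₁).
log₂(16) − log₂(2) = log₂(16/2) = log₂(8) = 3.
ΔRT = 80 × 3.0000 = 240.000 ms.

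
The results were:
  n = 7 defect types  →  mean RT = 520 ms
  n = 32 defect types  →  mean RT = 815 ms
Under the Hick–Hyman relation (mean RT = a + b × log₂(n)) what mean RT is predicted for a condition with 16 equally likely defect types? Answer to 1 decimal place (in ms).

With log₂ n on the abscissa the relation is linear; from the two conditions:
  b = (815 − 520) / (log₂ 32 − log₂ 7) = 295 / (5 − 2.8074) = 134.541 ms/bit
  a = 520 − 134.541 × 2.8074 = 142.297 ms
Then RT(16) = 142.297 + 134.541 × log₂ 16 = 142.297 + 134.541 × 4 ≈ 680.459 ms.

680.5 ms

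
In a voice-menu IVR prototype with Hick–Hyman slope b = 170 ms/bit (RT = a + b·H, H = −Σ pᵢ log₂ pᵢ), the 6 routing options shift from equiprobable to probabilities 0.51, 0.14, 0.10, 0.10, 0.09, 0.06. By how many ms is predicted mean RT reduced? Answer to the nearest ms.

The RT saving is b·ΔH. Equiprobable H₀ = log₂(6) = 2.5850 bits; with the given probabilities H = 2.1131 bits.
b·(H₀ − H) = 170 × (2.5850 − 2.1131) = 80.21 ms.

80 ms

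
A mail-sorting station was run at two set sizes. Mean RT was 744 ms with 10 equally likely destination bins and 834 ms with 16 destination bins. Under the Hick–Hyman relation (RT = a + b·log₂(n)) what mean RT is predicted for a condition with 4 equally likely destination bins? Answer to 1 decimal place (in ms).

568.5 ms

With log₂ n on the abscissa the relation is linear; from the two conditions:
  b = (834 − 744) / (log₂ 16 − log₂ 10) = 90 / (4 − 3.3219) = 132.729 ms/bit
  a = 744 − 132.729 × 3.3219 = 303.083 ms
Then RT(4) = 303.083 + 132.729 × log₂ 4 = 303.083 + 132.729 × 2 ≈ 568.541 ms.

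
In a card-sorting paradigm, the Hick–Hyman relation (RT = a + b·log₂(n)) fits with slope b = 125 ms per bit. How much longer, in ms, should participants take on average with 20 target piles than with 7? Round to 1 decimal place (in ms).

Only the slope matters, since a is common to both: ΔRT = b·log₂(n₂/n₁).
log₂(20) − log₂(7) = 4.3219 − 2.8074 = 1.5146.
ΔRT = 125 × 1.5146 = 189.322 ms.

189.3 ms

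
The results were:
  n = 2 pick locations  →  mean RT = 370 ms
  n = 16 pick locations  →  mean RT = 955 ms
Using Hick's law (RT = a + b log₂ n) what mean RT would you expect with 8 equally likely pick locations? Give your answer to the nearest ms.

760 ms

With log₂ n on the abscissa the relation is linear; from the two conditions:
  b = (955 − 370) / (log₂ 16 − log₂ 2) = 585 / (4 − 1) = 195 ms/bit
  a = 370 − 195 × 1 = 175 ms
Then RT(8) = 175 + 195 × log₂ 8 = 175 + 195 × 3 ≈ 760.000 ms.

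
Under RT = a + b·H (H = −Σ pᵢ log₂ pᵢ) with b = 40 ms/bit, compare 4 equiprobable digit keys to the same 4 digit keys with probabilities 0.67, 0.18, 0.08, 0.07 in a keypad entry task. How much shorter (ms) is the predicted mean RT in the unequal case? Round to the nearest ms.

The RT saving is b·ΔH. Equiprobable H₀ = log₂(4) = 2.0000 bits; with the given probabilities H = 1.3925 bits.
b·(H₀ − H) = 40 × (2.0000 − 1.3925) = 24.30 ms.

24 ms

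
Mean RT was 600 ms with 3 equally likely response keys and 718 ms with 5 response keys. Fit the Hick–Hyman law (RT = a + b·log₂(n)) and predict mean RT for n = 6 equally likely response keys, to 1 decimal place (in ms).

760.1 ms

RT is linear in log₂ n, so two points fix the line:
  b = (718 − 600) / (log₂ 5 − log₂ 3) = 118 / (2.3219 − 1.5850) = 160.116 ms/bit
  a = 600 − 160.116 × 1.5850 = 346.222 ms
Then RT(6) = 346.222 + 160.116 × log₂ 6 = 346.222 + 160.116 × 2.5850 ≈ 760.116 ms.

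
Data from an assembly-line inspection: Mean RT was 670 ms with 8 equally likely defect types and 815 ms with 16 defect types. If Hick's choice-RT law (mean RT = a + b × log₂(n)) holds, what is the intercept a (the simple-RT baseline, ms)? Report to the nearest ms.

b = (RT₂ − RT₁)/(log₂ n₂ − log₂ n₁) = (815 − 670)/(4 − 3) = 145 ms/bit.
a = RT₁ − b·log₂ n₁ = 670 − 145 × 3 = 235.000 ms.

235 ms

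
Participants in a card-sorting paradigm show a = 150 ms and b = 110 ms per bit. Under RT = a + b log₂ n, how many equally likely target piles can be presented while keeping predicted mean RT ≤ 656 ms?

Set 150 + 110·log₂ n ≤ 656 → log₂ n ≤ (656 − 150)/110 = 4.6000.
So n ≤ 2^4.6000 = 24.251; the largest integer n is 24.

24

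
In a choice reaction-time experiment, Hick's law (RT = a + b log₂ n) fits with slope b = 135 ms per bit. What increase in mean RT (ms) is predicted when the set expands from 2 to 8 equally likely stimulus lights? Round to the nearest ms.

270 ms

The intercept a cancels: ΔRT = b·(log₂ n₂ − log₂ n₁) = b·log₂(n₂/n₁).
log₂(8) − log₂(2) = log₂(8/2) = log₂(4) = 2.
ΔRT = 135 × 2.0000 = 270.000 ms.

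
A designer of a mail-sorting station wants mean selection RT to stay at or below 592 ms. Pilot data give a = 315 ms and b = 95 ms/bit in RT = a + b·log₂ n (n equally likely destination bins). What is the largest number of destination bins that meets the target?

Set 315 + 95·log₂ n ≤ 592 → log₂ n ≤ (592 − 315)/95 = 2.9158.
So n ≤ 2^2.9158 = 7.546; the largest integer n is 7.

7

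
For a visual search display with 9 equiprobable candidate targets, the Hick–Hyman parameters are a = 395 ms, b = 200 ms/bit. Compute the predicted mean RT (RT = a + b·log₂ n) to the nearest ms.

log₂(9) = 3.1699 bits, so RT = 395 + 200 × 3.1699 ≈ 1028.985 ms.

1029 ms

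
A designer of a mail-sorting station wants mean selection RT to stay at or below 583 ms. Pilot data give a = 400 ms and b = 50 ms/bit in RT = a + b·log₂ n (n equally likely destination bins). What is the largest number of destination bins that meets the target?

50·log₂ n ≤ 583 − 400 = 183, giving log₂ n ≤ 3.6600 and n ≤ 12.641. The largest whole number is 12.

12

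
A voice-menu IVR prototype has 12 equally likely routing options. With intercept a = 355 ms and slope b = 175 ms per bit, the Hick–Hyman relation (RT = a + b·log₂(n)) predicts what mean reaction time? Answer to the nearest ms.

982 ms

log₂(12) = 3.5850 bits, so RT = 355 + 175 × 3.5850 ≈ 982.368 ms.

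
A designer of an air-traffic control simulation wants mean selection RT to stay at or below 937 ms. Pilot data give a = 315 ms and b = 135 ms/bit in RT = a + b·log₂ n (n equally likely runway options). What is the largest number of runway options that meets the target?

135·log₂ n ≤ 937 − 315 = 622, giving log₂ n ≤ 4.6074 and n ≤ 24.376. The largest whole number is 24.

24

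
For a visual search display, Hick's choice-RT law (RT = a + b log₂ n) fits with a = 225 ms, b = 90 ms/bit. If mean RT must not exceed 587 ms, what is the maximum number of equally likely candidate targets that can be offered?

16

Set 225 + 90·log₂ n ≤ 587 → log₂ n ≤ (587 − 225)/90 = 4.0222.
So n ≤ 2^4.0222 = 16.248; the largest integer n is 16.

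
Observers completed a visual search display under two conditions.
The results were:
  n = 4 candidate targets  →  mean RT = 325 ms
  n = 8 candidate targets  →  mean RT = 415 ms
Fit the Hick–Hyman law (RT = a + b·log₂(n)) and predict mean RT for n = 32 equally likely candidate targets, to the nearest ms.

595 ms

Fit slope and intercept:
  b = (415 − 325) / (log₂ 8 − log₂ 4) = 90 / (3 − 2) = 90 ms/bit
  a = 325 − 90 × 2 = 145 ms
Then RT(32) = 145 + 90 × log₂ 32 = 145 + 90 × 5 ≈ 595.000 ms.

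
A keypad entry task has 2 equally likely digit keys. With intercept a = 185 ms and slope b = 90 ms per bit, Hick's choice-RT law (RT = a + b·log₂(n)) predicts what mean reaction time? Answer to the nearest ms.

log₂(2) = 1 bits, so RT = 185 + 90 × 1 ≈ 275.000 ms.

275 ms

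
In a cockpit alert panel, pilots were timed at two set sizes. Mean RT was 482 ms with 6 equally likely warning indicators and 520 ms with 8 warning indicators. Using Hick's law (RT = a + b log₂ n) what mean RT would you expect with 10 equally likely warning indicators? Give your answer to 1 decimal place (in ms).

549.5 ms

RT is linear in log₂ n, so two points fix the line:
  b = (520 − 482) / (log₂ 8 − log₂ 6) = 38 / (3 − 2.5850) = 91.558 ms/bit
  a = 482 − 91.558 × 2.5850 = 245.326 ms
Then RT(10) = 245.326 + 91.558 × log₂ 10 = 245.326 + 91.558 × 3.3219 ≈ 549.475 ms.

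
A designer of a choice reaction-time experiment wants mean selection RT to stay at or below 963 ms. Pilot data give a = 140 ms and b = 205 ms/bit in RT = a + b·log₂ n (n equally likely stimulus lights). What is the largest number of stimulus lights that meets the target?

Information budget: (963 − 140)/205 = 4.0146 bits, so n ≤ 2^4.0146 = 16.163 → at most 16.

16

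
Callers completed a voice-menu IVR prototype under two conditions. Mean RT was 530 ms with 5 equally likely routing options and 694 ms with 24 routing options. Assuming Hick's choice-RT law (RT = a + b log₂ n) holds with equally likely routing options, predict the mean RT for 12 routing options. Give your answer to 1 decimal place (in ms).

With log₂ n on the abscissa the relation is linear; from the two conditions:
  b = (694 − 530) / (log₂ 24 − log₂ 5) = 164 / (4.5850 − 2.3219) = 72.469 ms/bit
  a = 530 − 72.469 × 2.3219 = 361.732 ms
Then RT(12) = 361.732 + 72.469 × log₂ 12 = 361.732 + 72.469 × 3.5850 ≈ 621.531 ms.

621.5 ms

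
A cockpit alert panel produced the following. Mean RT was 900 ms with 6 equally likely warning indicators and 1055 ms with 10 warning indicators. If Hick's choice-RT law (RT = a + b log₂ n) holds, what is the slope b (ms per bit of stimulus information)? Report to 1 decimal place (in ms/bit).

210.3 ms/bit

b = (RT₂ − RT₁)/(log₂ n₂ − log₂ n₁) = (1055 − 900)/(3.3219 − 2.5850) = 210.322 ms/bit.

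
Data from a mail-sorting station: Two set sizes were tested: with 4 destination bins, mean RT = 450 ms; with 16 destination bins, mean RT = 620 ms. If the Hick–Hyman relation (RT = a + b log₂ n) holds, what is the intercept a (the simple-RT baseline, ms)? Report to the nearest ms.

The slope on a log₂ axis is (620 − 450) / (4 − 2) = 85 ms/bit.
Intercept: a = 450 − 85·log₂(4) = 280.000 ms.

280 ms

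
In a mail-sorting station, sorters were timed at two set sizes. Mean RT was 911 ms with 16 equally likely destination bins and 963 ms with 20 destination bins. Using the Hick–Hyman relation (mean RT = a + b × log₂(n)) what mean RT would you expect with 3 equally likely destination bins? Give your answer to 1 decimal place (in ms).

Fit slope and intercept:
  b = (963 − 911) / (log₂ 20 − log₂ 16) = 52 / (4.3219 − 4) = 161.527 ms/bit
  a = 911 − 161.527 × 4 = 264.893 ms
Then RT(3) = 264.893 + 161.527 × log₂ 3 = 264.893 + 161.527 × 1.5850 ≈ 520.907 ms.

520.9 ms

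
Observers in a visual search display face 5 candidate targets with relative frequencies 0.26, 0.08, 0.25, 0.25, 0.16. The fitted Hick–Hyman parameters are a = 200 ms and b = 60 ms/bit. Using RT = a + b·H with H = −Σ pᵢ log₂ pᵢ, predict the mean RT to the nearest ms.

H = 0.26·log₂(1/0.26) + 0.08·log₂(1/0.08) + 0.25·log₂(1/0.25) + 0.25·log₂(1/0.25) + 0.16·log₂(1/0.16) = 2.2198 bits.
RT = 200 + 60 × 2.2198 = 333.19 ms.

333 ms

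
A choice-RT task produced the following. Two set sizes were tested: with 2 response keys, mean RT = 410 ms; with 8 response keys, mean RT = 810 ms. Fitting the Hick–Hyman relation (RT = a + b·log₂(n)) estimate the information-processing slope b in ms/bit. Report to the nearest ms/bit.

200 ms/bit

The slope on a log₂ axis is (810 − 410) / (3 − 1) = 200 ms/bit.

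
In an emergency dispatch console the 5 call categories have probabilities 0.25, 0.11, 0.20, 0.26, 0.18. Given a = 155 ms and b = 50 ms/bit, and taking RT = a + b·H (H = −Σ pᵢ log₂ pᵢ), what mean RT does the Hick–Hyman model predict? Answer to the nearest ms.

H = 0.25·log₂(1/0.25) + 0.11·log₂(1/0.11) + 0.20·log₂(1/0.20) + 0.26·log₂(1/0.26) + 0.18·log₂(1/0.18) = 2.2653 bits.
RT = 155 + 50 × 2.2653 = 268.26 ms.

268 ms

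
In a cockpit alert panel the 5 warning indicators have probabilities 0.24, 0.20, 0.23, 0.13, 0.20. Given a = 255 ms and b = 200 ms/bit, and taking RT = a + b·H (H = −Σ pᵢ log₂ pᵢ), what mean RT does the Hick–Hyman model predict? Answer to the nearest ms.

H = 0.24·log₂(1/0.24) + 0.20·log₂(1/0.20) + 0.23·log₂(1/0.23) + 0.13·log₂(1/0.13) + 0.20·log₂(1/0.20) = 2.2932 bits.
RT = 255 + 200 × 2.2932 = 713.64 ms.

714 ms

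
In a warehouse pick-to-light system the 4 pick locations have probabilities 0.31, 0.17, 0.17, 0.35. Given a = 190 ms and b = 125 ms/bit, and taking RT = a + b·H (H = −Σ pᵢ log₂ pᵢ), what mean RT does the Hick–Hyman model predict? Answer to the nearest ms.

Entropy contributions −pᵢ log₂ pᵢ: 0.5238, 0.4346, 0.4346, 0.5301; sum H = 1.9231 bits.
RT = a + bH = 190 + 125·1.9231 = 430.38 ms.

430 ms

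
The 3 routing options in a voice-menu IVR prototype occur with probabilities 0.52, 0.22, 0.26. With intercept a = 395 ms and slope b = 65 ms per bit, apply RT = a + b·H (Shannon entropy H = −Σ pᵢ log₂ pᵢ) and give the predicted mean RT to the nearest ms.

Entropy contributions −pᵢ log₂ pᵢ: 0.4906, 0.4806, 0.5053; sum H = 1.4764 bits.
RT = a + bH = 395 + 65·1.4764 = 490.97 ms.

491 ms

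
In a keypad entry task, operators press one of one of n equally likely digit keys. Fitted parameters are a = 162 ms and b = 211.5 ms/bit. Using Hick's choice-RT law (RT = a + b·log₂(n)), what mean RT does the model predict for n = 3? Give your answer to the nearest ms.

497 ms

log₂(3) = 1.5850 bits, so RT = 162 + 211.5 × 1.5850 ≈ 497.220 ms.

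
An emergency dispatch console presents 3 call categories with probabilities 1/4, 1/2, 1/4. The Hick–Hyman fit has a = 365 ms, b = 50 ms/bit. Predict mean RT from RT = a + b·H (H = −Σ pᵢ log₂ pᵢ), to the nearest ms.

440 ms

Each term −pᵢ log₂ pᵢ: 0.25·2 + 0.5·1 + 0.25·2; summed, H = 1.500 bits.
Mean RT = a + bH = 365 + 50·1.500 = 440.00 ms.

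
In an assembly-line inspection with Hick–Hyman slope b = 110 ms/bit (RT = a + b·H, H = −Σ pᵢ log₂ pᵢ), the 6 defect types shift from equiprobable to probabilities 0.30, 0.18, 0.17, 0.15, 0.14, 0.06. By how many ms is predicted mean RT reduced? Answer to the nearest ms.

15 ms

The RT saving is b·ΔH. Equiprobable H₀ = log₂(6) = 2.5850 bits; with the given probabilities H = 2.4522 bits.
b·(H₀ − H) = 110 × (2.5850 − 2.4522) = 14.61 ms.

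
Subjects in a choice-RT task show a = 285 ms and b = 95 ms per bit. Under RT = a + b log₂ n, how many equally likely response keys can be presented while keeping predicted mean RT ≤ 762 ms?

32

Information budget: (762 − 285)/95 = 5.0211 bits, so n ≤ 2^5.0211 = 32.470 → at most 32.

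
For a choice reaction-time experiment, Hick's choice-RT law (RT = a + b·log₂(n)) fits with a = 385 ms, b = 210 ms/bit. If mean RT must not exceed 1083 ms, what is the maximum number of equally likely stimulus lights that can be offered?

210·log₂ n ≤ 1083 − 385 = 698, giving log₂ n ≤ 3.3238 and n ≤ 10.013. The largest whole number is 10.

10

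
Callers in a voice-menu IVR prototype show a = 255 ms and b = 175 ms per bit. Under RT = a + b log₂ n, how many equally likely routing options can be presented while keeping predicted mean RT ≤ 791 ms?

8

Set 255 + 175·log₂ n ≤ 791 → log₂ n ≤ (791 − 255)/175 = 3.0629.
So n ≤ 2^3.0629 = 8.356; the largest integer n is 8.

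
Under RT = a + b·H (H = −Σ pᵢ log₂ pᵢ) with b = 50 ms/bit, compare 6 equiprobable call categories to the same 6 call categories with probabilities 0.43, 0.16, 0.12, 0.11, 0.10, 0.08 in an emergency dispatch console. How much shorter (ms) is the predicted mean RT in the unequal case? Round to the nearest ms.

15 ms

Equiprobable entropy H₀ = log₂ 6 = 2.5850 bits.
Skewed entropy H = −Σ pᵢ log₂ pᵢ = 2.2876 bits.
ΔRT = b·(H₀ − H) = 50 × 0.2973 = 14.87 ms.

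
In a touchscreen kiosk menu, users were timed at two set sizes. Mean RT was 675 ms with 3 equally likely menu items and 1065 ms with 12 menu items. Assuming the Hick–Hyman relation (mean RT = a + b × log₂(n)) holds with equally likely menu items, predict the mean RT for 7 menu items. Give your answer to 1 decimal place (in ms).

Solve the two-equation system in a and b:
  b = (1065 − 675) / (log₂ 12 − log₂ 3) = 390 / (3.5850 − 1.5850) = 195.000 ms/bit
  a = 675 − 195.000 × 1.5850 = 365.932 ms
Then RT(7) = 365.932 + 195.000 × log₂ 7 = 365.932 + 195.000 × 2.8074 ≈ 913.367 ms.

913.4 ms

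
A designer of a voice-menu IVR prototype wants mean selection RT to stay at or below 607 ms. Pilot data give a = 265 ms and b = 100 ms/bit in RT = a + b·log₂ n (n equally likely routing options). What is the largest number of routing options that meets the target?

10

Information budget: (607 − 265)/100 = 3.4200 bits, so n ≤ 2^3.4200 = 10.703 → at most 10.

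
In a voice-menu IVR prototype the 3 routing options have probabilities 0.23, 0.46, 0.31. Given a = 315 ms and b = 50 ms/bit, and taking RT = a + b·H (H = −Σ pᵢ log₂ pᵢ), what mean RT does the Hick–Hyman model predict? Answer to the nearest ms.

Entropy contributions −pᵢ log₂ pᵢ: 0.4877, 0.5153, 0.5238; sum H = 1.5268 bits.
RT = a + bH = 315 + 50·1.5268 = 391.34 ms.

391 ms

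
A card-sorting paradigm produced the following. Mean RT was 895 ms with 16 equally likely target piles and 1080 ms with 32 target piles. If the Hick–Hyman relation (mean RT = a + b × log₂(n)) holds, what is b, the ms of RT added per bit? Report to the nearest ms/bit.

185 ms/bit

Slope: b = (1080 − 895) / (log₂ 32 − log₂ 16) = 185/1.0000 = 185 ms/bit.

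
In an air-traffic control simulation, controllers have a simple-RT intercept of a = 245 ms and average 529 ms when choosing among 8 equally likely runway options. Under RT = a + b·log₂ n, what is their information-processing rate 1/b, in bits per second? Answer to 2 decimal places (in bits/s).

10.56 bits/s

b = (529 − 245)/log₂ 8 = 284/3 = 94.667 ms per bit = 0.09467 s/bit; the reciprocal is 10.563 bits/s.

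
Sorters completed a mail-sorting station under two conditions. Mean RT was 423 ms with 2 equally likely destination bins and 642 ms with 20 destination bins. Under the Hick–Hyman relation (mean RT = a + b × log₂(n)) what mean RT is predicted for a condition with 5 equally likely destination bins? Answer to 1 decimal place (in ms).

510.1 ms

Solve the two-equation system in a and b:
  b = (642 − 423) / (log₂ 20 − log₂ 2) = 219 / (4.3219 − 1) = 65.926 ms/bit
  a = 423 − 65.926 × 1 = 357.074 ms
Then RT(5) = 357.074 + 65.926 × log₂ 5 = 357.074 + 65.926 × 2.3219 ≈ 510.149 ms.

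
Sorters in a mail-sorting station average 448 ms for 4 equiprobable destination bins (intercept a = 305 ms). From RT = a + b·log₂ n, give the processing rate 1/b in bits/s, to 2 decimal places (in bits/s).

13.99 bits/s

b = (448 − 305)/log₂ 4 = 143/2 = 71.500 ms per bit = 0.07150 s/bit; the reciprocal is 13.986 bits/s.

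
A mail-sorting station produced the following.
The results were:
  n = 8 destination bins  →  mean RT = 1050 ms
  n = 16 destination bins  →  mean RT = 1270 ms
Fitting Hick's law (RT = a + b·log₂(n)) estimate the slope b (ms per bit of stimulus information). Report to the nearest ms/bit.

Slope: b = (1270 − 1050) / (log₂ 16 − log₂ 8) = 220/1.0000 = 220 ms/bit.

220 ms/bit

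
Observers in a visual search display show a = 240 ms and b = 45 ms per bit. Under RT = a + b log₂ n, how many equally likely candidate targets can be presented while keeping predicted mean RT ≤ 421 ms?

16

Set 240 + 45·log₂ n ≤ 421 → log₂ n ≤ (421 − 240)/45 = 4.0222.
So n ≤ 2^4.0222 = 16.248; the largest integer n is 16.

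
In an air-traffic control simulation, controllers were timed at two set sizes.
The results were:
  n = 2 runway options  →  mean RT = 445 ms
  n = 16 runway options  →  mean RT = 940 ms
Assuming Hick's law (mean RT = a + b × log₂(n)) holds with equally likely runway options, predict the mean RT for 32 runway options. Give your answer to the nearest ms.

Solve the two-equation system in a and b:
  b = (940 − 445) / (log₂ 16 − log₂ 2) = 495 / (4 − 1) = 165 ms/bit
  a = 445 − 165 × 1 = 280 ms
Then RT(32) = 280 + 165 × log₂ 32 = 280 + 165 × 5 ≈ 1105.000 ms.

1105 ms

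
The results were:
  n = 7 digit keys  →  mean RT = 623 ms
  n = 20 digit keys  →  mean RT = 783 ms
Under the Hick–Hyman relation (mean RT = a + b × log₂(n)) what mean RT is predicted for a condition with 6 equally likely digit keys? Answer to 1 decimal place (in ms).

Fit slope and intercept:
  b = (783 − 623) / (log₂ 20 − log₂ 7) = 160 / (4.3219 − 2.8074) = 105.640 ms/bit
  a = 623 − 105.640 × 2.8074 = 326.430 ms
Then RT(6) = 326.430 + 105.640 × log₂ 6 = 326.430 + 105.640 × 2.5850 ≈ 599.506 ms.

599.5 ms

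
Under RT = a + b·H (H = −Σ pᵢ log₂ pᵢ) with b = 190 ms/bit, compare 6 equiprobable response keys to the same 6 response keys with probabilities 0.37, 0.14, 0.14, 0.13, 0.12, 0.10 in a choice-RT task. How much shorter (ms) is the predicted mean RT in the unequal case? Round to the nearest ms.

34 ms

The RT saving is b·ΔH. Equiprobable H₀ = log₂(6) = 2.5850 bits; with the given probabilities H = 2.4069 bits.
b·(H₀ − H) = 190 × (2.5850 − 2.4069) = 33.84 ms.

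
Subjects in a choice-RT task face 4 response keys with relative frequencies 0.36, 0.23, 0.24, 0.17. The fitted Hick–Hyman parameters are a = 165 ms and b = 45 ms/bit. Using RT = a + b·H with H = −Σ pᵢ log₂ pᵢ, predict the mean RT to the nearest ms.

H = 0.36·log₂(1/0.36) + 0.23·log₂(1/0.23) + 0.24·log₂(1/0.24) + 0.17·log₂(1/0.17) = 1.9470 bits.
RT = 165 + 45 × 1.9470 = 252.62 ms.

253 ms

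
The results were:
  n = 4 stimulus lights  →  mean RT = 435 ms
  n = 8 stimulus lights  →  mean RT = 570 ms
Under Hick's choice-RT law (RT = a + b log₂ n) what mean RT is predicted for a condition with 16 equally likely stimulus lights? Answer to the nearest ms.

RT is linear in log₂ n, so two points fix the line:
  b = (570 − 435) / (log₂ 8 − log₂ 4) = 135 / (3 − 2) = 135 ms/bit
  a = 435 − 135 × 2 = 165 ms
Then RT(16) = 165 + 135 × log₂ 16 = 165 + 135 × 4 ≈ 705.000 ms.

705 ms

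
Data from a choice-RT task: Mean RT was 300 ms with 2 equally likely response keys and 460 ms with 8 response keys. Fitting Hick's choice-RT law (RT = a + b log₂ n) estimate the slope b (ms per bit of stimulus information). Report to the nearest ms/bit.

b = (RT₂ − RT₁)/(log₂ n₂ − log₂ n₁) = (460 − 300)/(3 − 1) = 80 ms/bit.

80 ms/bit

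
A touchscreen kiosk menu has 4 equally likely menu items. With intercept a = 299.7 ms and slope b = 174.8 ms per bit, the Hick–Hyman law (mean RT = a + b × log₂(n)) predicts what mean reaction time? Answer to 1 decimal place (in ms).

649.3 ms

log₂(4) = 2 bits, so RT = 299.7 + 174.8 × 2 ≈ 649.300 ms.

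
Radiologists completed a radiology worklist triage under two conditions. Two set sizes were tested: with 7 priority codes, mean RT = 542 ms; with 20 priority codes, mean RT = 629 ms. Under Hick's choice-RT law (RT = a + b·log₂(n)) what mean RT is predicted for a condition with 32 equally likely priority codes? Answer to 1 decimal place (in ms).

667.9 ms

Solve the two-equation system in a and b:
  b = (629 − 542) / (log₂ 20 − log₂ 7) = 87 / (4.3219 − 2.8074) = 57.442 ms/bit
  a = 542 − 57.442 × 2.8074 = 380.740 ms
Then RT(32) = 380.740 + 57.442 × log₂ 32 = 380.740 + 57.442 × 5 ≈ 667.950 ms.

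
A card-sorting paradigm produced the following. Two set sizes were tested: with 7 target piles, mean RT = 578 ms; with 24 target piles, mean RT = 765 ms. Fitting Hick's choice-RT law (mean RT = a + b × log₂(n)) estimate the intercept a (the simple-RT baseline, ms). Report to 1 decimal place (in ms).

Slope: b = (765 − 578) / (log₂ 24 − log₂ 7) = 187/1.7776 = 105.198 ms/bit.
a = RT₁ − b·log₂ n₁ = 578 − 105.198 × 2.8074 = 282.673 ms.

282.7 ms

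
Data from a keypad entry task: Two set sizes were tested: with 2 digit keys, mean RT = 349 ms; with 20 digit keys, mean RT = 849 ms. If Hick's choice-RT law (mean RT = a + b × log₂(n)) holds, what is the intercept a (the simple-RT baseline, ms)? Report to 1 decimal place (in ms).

198.5 ms

Slope: b = (849 − 349) / (log₂ 20 − log₂ 2) = 500/3.3219 = 150.515 ms/bit.
Intercept: a = 349 − 150.515·log₂(2) = 198.485 ms.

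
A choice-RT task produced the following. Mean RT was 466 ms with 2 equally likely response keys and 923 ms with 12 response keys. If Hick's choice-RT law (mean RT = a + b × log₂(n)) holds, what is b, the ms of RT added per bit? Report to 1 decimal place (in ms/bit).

Slope: b = (923 − 466) / (log₂ 12 − log₂ 2) = 457/2.5850 = 176.792 ms/bit.

176.8 ms/bit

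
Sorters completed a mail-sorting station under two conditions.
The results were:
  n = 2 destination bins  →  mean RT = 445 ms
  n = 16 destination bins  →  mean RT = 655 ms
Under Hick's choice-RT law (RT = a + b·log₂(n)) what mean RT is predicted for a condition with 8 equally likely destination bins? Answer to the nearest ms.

With log₂ n on the abscissa the relation is linear; from the two conditions:
  b = (655 − 445) / (log₂ 16 − log₂ 2) = 210 / (4 − 1) = 70 ms/bit
  a = 445 − 70 × 1 = 375 ms
Then RT(8) = 375 + 70 × log₂ 8 = 375 + 70 × 3 ≈ 585.000 ms.

585 ms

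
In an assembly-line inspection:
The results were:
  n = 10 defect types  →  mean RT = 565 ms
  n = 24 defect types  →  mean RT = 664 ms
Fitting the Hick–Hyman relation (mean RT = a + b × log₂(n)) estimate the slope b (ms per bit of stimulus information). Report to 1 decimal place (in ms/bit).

78.4 ms/bit

The slope on a log₂ axis is (664 − 565) / (4.5850 − 3.3219) = 78.383 ms/bit.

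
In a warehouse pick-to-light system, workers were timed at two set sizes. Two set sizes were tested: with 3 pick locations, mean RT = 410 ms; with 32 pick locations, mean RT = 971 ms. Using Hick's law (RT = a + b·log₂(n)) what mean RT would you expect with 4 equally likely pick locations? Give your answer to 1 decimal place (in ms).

RT is linear in log₂ n, so two points fix the line:
  b = (971 − 410) / (log₂ 32 − log₂ 3) = 561 / (5 − 1.5850) = 164.273 ms/bit
  a = 410 − 164.273 × 1.5850 = 149.633 ms
Then RT(4) = 149.633 + 164.273 × log₂ 4 = 149.633 + 164.273 × 2 ≈ 478.180 ms.

478.2 ms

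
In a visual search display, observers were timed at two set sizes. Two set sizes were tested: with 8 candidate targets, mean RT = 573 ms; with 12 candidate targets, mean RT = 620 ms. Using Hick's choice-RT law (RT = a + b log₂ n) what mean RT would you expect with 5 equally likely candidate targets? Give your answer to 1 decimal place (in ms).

Solve the two-equation system in a and b:
  b = (620 − 573) / (log₂ 12 − log₂ 8) = 47 / (3.5850 − 3) = 80.347 ms/bit
  a = 573 − 80.347 × 3 = 331.959 ms
Then RT(5) = 331.959 + 80.347 × log₂ 5 = 331.959 + 80.347 × 2.3219 ≈ 518.519 ms.

518.5 ms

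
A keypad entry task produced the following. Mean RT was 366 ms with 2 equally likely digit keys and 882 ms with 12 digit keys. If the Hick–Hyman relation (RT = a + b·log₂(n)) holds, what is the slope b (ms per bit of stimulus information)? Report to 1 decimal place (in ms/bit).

199.6 ms/bit

The slope on a log₂ axis is (882 − 366) / (3.5850 − 1) = 199.616 ms/bit.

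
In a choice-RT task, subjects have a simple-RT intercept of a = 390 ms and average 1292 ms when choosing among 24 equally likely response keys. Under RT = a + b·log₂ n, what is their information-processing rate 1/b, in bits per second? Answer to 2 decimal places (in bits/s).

5.08 bits/s

Choice component = 1292 − 390 = 902 ms over log₂(24) = 4.5850 bits.
b = 902 / 4.5850 = 196.730 ms/bit, so 1/b = 5.083 bits/s.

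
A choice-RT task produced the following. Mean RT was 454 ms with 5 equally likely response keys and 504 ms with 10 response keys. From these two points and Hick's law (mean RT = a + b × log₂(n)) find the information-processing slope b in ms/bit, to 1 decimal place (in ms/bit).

b = (RT₂ − RT₁)/(log₂ n₂ − log₂ n₁) = (504 − 454)/(3.3219 − 2.3219) = 50.000 ms/bit.

50.0 ms/bit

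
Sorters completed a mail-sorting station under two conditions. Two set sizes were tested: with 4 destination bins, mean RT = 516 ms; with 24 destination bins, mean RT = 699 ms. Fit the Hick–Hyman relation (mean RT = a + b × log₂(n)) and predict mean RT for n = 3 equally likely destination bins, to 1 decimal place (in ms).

486.6 ms

Solve the two-equation system in a and b:
  b = (699 − 516) / (log₂ 24 − log₂ 4) = 183 / (4.5850 − 2) = 70.794 ms/bit
  a = 516 − 70.794 × 2 = 374.412 ms
Then RT(3) = 374.412 + 70.794 × log₂ 3 = 374.412 + 70.794 × 1.5850 ≈ 486.618 ms.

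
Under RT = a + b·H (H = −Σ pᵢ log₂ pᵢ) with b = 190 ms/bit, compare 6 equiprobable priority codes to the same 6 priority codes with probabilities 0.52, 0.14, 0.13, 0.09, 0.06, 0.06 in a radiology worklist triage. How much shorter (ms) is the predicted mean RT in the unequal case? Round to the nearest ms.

98 ms

Equiprobable entropy H₀ = log₂ 6 = 2.5850 bits.
Skewed entropy H = −Σ pᵢ log₂ pᵢ = 2.0701 bits.
ΔRT = b·(H₀ − H) = 190 × 0.5149 = 97.83 ms.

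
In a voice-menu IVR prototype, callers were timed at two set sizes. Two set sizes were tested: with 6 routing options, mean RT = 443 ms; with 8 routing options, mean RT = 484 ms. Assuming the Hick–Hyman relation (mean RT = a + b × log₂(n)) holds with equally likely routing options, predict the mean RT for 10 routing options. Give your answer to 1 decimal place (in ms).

With log₂ n on the abscissa the relation is linear; from the two conditions:
  b = (484 − 443) / (log₂ 8 − log₂ 6) = 41 / (3 − 2.5850) = 98.786 ms/bit
  a = 443 − 98.786 × 2.5850 = 187.641 ms
Then RT(10) = 187.641 + 98.786 × log₂ 10 = 187.641 + 98.786 × 3.3219 ≈ 515.802 ms.

515.8 ms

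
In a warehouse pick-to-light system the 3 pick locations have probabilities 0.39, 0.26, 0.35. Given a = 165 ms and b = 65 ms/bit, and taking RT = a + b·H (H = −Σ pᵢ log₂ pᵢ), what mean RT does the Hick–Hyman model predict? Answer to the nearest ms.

267 ms

H = 0.39·log₂(1/0.39) + 0.26·log₂(1/0.26) + 0.35·log₂(1/0.35) = 1.5652 bits.
RT = 165 + 65 × 1.5652 = 266.74 ms.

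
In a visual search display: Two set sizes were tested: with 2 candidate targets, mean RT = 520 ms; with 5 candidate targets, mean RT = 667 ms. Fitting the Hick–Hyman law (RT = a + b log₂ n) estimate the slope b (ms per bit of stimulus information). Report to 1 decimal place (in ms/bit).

b = (RT₂ − RT₁)/(log₂ n₂ − log₂ n₁) = (667 − 520)/(2.3219 − 1) = 111.201 ms/bit.

111.2 ms/bit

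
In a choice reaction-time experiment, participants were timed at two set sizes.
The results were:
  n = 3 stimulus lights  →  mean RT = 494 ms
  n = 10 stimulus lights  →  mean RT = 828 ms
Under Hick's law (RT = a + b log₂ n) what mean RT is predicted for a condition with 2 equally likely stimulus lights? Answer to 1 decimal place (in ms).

RT is linear in log₂ n, so two points fix the line:
  b = (828 − 494) / (log₂ 10 − log₂ 3) = 334 / (3.3219 − 1.5850) = 192.289 ms/bit
  a = 494 − 192.289 × 1.5850 = 189.229 ms
Then RT(2) = 189.229 + 192.289 × log₂ 2 = 189.229 + 192.289 × 1 ≈ 381.518 ms.

381.5 ms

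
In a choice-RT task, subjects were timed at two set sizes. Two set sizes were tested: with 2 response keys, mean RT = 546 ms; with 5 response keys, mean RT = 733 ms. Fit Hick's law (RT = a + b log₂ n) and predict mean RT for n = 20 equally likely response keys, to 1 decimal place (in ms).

RT is linear in log₂ n, so two points fix the line:
  b = (733 − 546) / (log₂ 5 − log₂ 2) = 187 / (2.3219 − 1) = 141.460 ms/bit
  a = 546 − 141.460 × 1 = 404.540 ms
Then RT(20) = 404.540 + 141.460 × log₂ 20 = 404.540 + 141.460 × 4.3219 ≈ 1015.920 ms.

1015.9 ms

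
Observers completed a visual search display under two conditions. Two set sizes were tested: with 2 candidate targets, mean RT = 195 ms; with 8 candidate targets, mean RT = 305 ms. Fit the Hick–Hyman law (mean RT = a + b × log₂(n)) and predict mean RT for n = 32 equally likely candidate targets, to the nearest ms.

With log₂ n on the abscissa the relation is linear; from the two conditions:
  b = (305 − 195) / (log₂ 8 − log₂ 2) = 110 / (3 − 1) = 55 ms/bit
  a = 195 − 55 × 1 = 140 ms
Then RT(32) = 140 + 55 × log₂ 32 = 140 + 55 × 5 ≈ 415.000 ms.

415 ms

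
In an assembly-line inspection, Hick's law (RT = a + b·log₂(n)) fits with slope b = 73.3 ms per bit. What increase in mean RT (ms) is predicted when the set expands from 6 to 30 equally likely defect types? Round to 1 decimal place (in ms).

170.2 ms

Only the slope matters, since a is common to both: ΔRT = b·log₂(n₂/n₁).
log₂(30) − log₂(6) = 4.9069 − 2.5850 = 2.3219.
ΔRT = 73.3 × 2.3219 = 170.197 ms.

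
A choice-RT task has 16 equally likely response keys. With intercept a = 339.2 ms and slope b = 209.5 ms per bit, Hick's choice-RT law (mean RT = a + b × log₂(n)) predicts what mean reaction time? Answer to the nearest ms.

1177 ms

log₂(16) = 4 bits, so RT = 339.2 + 209.5 × 4 ≈ 1177.200 ms.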